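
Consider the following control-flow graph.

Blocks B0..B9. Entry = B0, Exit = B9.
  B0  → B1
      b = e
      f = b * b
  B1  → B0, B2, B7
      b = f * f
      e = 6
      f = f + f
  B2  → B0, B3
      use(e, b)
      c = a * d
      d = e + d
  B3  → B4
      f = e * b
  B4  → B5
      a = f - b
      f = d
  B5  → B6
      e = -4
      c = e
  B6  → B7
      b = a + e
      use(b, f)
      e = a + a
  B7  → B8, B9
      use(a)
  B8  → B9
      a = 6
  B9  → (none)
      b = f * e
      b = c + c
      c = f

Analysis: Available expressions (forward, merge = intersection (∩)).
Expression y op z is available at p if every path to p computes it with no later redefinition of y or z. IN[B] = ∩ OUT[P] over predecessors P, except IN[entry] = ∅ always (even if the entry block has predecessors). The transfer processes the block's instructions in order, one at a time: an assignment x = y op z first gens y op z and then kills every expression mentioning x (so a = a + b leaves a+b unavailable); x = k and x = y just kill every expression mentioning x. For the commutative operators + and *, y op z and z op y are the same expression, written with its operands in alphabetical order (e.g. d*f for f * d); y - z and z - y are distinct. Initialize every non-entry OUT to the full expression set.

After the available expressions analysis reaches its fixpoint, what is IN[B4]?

Answer: {b*e}

Derivation:
Converged values:
  B0:  IN={}  OUT={b*b}
  B1:  IN={b*b}  OUT={}
  B2:  IN={}  OUT={}
  B3:  IN={}  OUT={b*e}
  B4:  IN={b*e}  OUT={b*e}
  B5:  IN={b*e}  OUT={}
  B6:  IN={}  OUT={a+a}
  B7:  IN={}  OUT={}
  B8:  IN={}  OUT={}
  B9:  IN={}  OUT={e*f}

Merge at B4: IN[B4] = OUT[B3] = {b*e}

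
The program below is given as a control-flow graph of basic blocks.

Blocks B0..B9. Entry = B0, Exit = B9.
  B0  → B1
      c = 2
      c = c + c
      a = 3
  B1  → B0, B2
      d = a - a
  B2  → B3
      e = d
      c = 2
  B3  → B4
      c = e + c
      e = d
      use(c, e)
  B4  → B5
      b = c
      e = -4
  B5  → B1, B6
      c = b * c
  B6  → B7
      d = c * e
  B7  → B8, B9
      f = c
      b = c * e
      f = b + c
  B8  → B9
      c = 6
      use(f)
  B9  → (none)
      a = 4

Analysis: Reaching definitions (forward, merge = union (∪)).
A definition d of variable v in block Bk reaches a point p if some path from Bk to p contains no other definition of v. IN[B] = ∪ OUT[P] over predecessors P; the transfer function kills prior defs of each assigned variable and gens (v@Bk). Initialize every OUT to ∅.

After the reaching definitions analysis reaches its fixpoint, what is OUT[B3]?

Answer: {a@B0, b@B4, c@B3, d@B1, e@B3}

Trace:
Fixpoint table:
  B0: | IN={a@B0, b@B4, c@B0, c@B5, d@B1, e@B4} | OUT={a@B0, b@B4, c@B0, d@B1, e@B4}
  B1: | IN={a@B0, b@B4, c@B0, c@B5, d@B1, e@B4} | OUT={a@B0, b@B4, c@B0, c@B5, d@B1, e@B4}
  B2: | IN={a@B0, b@B4, c@B0, c@B5, d@B1, e@B4} | OUT={a@B0, b@B4, c@B2, d@B1, e@B2}
  B3: | IN={a@B0, b@B4, c@B2, d@B1, e@B2} | OUT={a@B0, b@B4, c@B3, d@B1, e@B3}
  B4: | IN={a@B0, b@B4, c@B3, d@B1, e@B3} | OUT={a@B0, b@B4, c@B3, d@B1, e@B4}
  B5: | IN={a@B0, b@B4, c@B3, d@B1, e@B4} | OUT={a@B0, b@B4, c@B5, d@B1, e@B4}
  B6: | IN={a@B0, b@B4, c@B5, d@B1, e@B4} | OUT={a@B0, b@B4, c@B5, d@B6, e@B4}
  B7: | IN={a@B0, b@B4, c@B5, d@B6, e@B4} | OUT={a@B0, b@B7, c@B5, d@B6, e@B4, f@B7}
  B8: | IN={a@B0, b@B7, c@B5, d@B6, e@B4, f@B7} | OUT={a@B0, b@B7, c@B8, d@B6, e@B4, f@B7}
  B9: | IN={a@B0, b@B7, c@B5, c@B8, d@B6, e@B4, f@B7} | OUT={a@B9, b@B7, c@B5, c@B8, d@B6, e@B4, f@B7}

Merge at B3: IN[B3] = OUT[B2] = {a@B0, b@B4, c@B2, d@B1, e@B2}
Applying B3's transfer function to that IN value gives OUT[B3] (row B3 above).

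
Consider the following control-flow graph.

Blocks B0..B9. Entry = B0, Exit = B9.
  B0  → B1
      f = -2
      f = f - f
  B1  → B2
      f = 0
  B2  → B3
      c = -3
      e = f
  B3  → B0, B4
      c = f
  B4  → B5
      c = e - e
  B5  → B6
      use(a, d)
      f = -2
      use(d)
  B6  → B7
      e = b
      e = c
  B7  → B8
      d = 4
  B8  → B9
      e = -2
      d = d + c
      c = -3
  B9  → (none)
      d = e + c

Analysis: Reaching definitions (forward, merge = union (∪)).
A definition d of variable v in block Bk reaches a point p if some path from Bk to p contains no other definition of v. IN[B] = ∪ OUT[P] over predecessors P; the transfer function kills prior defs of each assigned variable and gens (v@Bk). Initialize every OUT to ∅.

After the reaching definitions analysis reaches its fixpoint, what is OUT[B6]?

Answer: {c@B4, e@B6, f@B5}

Derivation:
Converged values:
  B0: | IN={c@B3, e@B2, f@B1} | OUT={c@B3, e@B2, f@B0}
  B1: | IN={c@B3, e@B2, f@B0} | OUT={c@B3, e@B2, f@B1}
  B2: | IN={c@B3, e@B2, f@B1} | OUT={c@B2, e@B2, f@B1}
  B3: | IN={c@B2, e@B2, f@B1} | OUT={c@B3, e@B2, f@B1}
  B4: | IN={c@B3, e@B2, f@B1} | OUT={c@B4, e@B2, f@B1}
  B5: | IN={c@B4, e@B2, f@B1} | OUT={c@B4, e@B2, f@B5}
  B6: | IN={c@B4, e@B2, f@B5} | OUT={c@B4, e@B6, f@B5}
  B7: | IN={c@B4, e@B6, f@B5} | OUT={c@B4, d@B7, e@B6, f@B5}
  B8: | IN={c@B4, d@B7, e@B6, f@B5} | OUT={c@B8, d@B8, e@B8, f@B5}
  B9: | IN={c@B8, d@B8, e@B8, f@B5} | OUT={c@B8, d@B9, e@B8, f@B5}

Merge at B6: IN[B6] = OUT[B5] = {c@B4, e@B2, f@B5}
Applying B6's transfer function to that IN value gives OUT[B6] (row B6 above).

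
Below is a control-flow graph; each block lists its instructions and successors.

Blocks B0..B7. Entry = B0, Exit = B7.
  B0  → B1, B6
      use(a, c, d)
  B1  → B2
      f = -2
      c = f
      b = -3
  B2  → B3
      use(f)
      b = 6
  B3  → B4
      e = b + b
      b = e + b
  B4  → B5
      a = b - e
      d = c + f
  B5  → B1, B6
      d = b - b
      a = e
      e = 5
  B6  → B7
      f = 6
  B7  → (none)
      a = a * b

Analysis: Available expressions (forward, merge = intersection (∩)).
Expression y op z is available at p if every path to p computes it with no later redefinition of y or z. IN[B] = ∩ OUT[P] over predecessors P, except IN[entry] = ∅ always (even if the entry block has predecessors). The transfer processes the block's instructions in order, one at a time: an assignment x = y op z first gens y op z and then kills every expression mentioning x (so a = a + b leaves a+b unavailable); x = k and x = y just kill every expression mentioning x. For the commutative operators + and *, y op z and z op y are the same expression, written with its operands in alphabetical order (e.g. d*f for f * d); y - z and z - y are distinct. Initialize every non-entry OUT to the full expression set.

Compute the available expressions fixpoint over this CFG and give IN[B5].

Answer: {b-e, c+f}

Trace:
Fixpoint table:
  B0:  IN={}  OUT={}
  B1:  IN={}  OUT={}
  B2:  IN={}  OUT={}
  B3:  IN={}  OUT={}
  B4:  IN={}  OUT={b-e, c+f}
  B5:  IN={b-e, c+f}  OUT={b-b, c+f}
  B6:  IN={}  OUT={}
  B7:  IN={}  OUT={}

Merge at B5: IN[B5] = OUT[B4] = {b-e, c+f}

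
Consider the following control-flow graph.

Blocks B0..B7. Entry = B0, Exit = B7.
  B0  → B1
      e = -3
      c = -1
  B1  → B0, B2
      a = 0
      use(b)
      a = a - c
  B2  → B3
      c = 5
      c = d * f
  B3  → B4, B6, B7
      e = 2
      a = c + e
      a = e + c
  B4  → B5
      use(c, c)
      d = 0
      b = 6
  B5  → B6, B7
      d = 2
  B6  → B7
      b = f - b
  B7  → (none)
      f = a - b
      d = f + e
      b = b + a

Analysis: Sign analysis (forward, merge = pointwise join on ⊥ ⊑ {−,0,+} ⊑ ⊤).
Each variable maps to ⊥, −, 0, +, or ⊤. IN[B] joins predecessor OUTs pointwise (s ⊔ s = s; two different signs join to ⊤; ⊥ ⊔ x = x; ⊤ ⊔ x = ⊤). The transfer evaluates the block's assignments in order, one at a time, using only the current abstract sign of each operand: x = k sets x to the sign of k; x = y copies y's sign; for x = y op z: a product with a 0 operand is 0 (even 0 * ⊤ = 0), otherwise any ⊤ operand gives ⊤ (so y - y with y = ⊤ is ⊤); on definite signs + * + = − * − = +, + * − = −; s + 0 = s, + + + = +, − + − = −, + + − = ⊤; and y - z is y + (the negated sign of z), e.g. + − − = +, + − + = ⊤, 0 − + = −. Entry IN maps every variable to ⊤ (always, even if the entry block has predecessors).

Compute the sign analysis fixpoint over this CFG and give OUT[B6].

Answer: {a: ⊤, b: ⊤, c: ⊤, d: ⊤, e: +, f: ⊤}

Working:
Fixpoint table:
  B0:  IN=(all ⊤)  OUT={c:-, e:-; rest ⊤}
  B1:  IN={c:-, e:-; rest ⊤}  OUT={a:+, c:-, e:-; rest ⊤}
  B2:  IN={a:+, c:-, e:-; rest ⊤}  OUT={a:+, e:-; rest ⊤}
  B3:  IN={a:+, e:-; rest ⊤}  OUT={e:+; rest ⊤}
  B4:  IN={e:+; rest ⊤}  OUT={b:+, d:0, e:+; rest ⊤}
  B5:  IN={b:+, d:0, e:+; rest ⊤}  OUT={b:+, d:+, e:+; rest ⊤}
  B6:  IN={e:+; rest ⊤}  OUT={e:+; rest ⊤}
  B7:  IN={e:+; rest ⊤}  OUT={e:+; rest ⊤}

Merge at B6: IN[B6] = OUT[B3] ⊔ OUT[B5] = {a: ⊤, b: ⊤, c: ⊤, d: ⊤, e: +, f: ⊤}
Applying B6's transfer function to that IN value gives OUT[B6] (row B6 above).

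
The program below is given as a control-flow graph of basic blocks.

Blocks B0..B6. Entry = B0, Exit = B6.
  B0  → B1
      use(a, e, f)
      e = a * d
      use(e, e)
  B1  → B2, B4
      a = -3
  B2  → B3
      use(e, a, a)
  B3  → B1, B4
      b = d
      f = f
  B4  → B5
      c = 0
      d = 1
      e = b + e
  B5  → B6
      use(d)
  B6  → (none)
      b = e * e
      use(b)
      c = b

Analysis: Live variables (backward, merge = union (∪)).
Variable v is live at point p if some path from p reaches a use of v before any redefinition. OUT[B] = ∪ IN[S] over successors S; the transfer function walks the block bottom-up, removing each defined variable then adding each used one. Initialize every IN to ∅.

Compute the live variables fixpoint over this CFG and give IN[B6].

Converged values:
  B0:   IN={a, b, d, e, f}   OUT={b, d, e, f}
  B1:   IN={b, d, e, f}   OUT={a, b, d, e, f}
  B2:   IN={a, d, e, f}   OUT={d, e, f}
  B3:   IN={d, e, f}   OUT={b, d, e, f}
  B4:   IN={b, e}   OUT={d, e}
  B5:   IN={d, e}   OUT={e}
  B6:   IN={e}   OUT={}

B6 is the boundary node: OUT[B6] = {}
Applying B6's transfer function to that OUT value gives IN[B6] (row B6 above).

Answer: {e}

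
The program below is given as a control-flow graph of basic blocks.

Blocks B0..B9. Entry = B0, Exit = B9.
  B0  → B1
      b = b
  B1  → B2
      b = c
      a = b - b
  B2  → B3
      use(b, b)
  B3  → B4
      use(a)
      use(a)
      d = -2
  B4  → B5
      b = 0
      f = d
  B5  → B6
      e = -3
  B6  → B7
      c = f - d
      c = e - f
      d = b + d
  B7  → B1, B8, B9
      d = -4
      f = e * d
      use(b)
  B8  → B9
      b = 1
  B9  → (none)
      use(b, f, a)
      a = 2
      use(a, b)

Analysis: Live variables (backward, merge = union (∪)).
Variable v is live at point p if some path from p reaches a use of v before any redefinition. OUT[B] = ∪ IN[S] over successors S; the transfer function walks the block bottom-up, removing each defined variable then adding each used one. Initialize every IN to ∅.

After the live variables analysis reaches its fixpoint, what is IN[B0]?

Fixpoint table:
  B0:   IN={b, c}   OUT={c}
  B1:   IN={c}   OUT={a, b}
  B2:   IN={a, b}   OUT={a}
  B3:   IN={a}   OUT={a, d}
  B4:   IN={a, d}   OUT={a, b, d, f}
  B5:   IN={a, b, d, f}   OUT={a, b, d, e, f}
  B6:   IN={a, b, d, e, f}   OUT={a, b, c, e}
  B7:   IN={a, b, c, e}   OUT={a, b, c, f}
  B8:   IN={a, f}   OUT={a, b, f}
  B9:   IN={a, b, f}   OUT={}

Merge at B0: OUT[B0] = IN[B1] = {c}
Applying B0's transfer function to that OUT value gives IN[B0] (row B0 above).

Answer: {b, c}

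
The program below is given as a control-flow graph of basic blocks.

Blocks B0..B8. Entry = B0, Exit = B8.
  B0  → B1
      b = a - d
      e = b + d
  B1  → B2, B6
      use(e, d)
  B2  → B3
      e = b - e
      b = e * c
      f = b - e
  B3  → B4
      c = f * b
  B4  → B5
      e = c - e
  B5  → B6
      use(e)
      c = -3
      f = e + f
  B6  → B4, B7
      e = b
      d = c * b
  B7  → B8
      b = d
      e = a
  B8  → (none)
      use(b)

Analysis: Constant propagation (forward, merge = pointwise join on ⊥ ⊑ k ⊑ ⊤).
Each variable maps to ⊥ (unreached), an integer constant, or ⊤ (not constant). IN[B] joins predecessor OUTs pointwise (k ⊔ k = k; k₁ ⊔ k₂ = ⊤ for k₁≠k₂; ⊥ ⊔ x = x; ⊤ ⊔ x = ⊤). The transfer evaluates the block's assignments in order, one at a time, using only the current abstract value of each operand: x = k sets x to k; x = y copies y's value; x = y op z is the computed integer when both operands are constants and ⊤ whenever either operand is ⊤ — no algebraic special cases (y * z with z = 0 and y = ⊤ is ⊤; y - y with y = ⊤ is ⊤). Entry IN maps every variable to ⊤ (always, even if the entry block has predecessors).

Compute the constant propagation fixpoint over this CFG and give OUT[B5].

Per-block solution:
  B0: | IN=(all ⊤) | OUT=(all ⊤)
  B1: | IN=(all ⊤) | OUT=(all ⊤)
  B2: | IN=(all ⊤) | OUT=(all ⊤)
  B3: | IN=(all ⊤) | OUT=(all ⊤)
  B4: | IN=(all ⊤) | OUT=(all ⊤)
  B5: | IN=(all ⊤) | OUT={c:-3; rest ⊤}
  B6: | IN=(all ⊤) | OUT=(all ⊤)
  B7: | IN=(all ⊤) | OUT=(all ⊤)
  B8: | IN=(all ⊤) | OUT=(all ⊤)

Merge at B5: IN[B5] = OUT[B4] = {a: ⊤, b: ⊤, c: ⊤, d: ⊤, e: ⊤, f: ⊤}
Applying B5's transfer function to that IN value gives OUT[B5] (row B5 above).

Answer: {a: ⊤, b: ⊤, c: -3, d: ⊤, e: ⊤, f: ⊤}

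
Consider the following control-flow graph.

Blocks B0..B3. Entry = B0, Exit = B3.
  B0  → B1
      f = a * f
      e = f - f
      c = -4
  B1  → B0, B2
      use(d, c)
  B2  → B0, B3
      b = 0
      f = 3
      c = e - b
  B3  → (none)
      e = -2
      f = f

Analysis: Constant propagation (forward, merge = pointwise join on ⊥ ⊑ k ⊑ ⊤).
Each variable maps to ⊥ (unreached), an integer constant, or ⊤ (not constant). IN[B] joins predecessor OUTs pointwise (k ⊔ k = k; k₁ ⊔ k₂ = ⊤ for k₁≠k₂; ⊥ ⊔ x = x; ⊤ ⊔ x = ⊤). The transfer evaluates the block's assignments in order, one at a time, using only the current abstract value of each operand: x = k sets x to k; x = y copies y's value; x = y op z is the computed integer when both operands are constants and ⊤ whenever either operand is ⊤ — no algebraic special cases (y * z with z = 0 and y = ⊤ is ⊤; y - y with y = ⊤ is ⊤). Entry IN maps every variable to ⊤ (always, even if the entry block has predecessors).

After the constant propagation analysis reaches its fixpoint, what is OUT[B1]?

Fixpoint table:
  B0: | IN=(all ⊤) | OUT={c:-4; rest ⊤}
  B1: | IN={c:-4; rest ⊤} | OUT={c:-4; rest ⊤}
  B2: | IN={c:-4; rest ⊤} | OUT={b:0, f:3; rest ⊤}
  B3: | IN={b:0, f:3; rest ⊤} | OUT={b:0, e:-2, f:3; rest ⊤}

Merge at B1: IN[B1] = OUT[B0] = {a: ⊤, b: ⊤, c: -4, d: ⊤, e: ⊤, f: ⊤}
Applying B1's transfer function to that IN value gives OUT[B1] (row B1 above).

Answer: {a: ⊤, b: ⊤, c: -4, d: ⊤, e: ⊤, f: ⊤}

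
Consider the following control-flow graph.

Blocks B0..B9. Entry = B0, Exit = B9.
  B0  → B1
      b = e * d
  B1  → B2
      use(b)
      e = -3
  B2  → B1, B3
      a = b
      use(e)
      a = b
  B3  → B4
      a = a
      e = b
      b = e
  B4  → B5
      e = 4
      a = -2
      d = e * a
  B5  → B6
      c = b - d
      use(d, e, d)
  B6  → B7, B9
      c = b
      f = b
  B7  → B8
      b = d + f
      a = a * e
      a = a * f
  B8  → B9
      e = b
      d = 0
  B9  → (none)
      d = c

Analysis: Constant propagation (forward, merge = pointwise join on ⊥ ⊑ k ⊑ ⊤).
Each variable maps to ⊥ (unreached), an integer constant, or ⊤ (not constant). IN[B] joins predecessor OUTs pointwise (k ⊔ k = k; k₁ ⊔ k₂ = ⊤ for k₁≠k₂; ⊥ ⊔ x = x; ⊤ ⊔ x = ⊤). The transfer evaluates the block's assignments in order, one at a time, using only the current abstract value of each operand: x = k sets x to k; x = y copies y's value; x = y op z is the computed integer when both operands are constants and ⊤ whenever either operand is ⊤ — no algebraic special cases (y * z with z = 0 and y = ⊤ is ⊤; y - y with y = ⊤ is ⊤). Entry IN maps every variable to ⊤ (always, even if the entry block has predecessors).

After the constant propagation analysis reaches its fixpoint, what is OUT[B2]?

Converged values:
  B0: | IN=(all ⊤) | OUT=(all ⊤)
  B1: | IN=(all ⊤) | OUT={e:-3; rest ⊤}
  B2: | IN={e:-3; rest ⊤} | OUT={e:-3; rest ⊤}
  B3: | IN={e:-3; rest ⊤} | OUT=(all ⊤)
  B4: | IN=(all ⊤) | OUT={a:-2, d:-8, e:4; rest ⊤}
  B5: | IN={a:-2, d:-8, e:4; rest ⊤} | OUT={a:-2, d:-8, e:4; rest ⊤}
  B6: | IN={a:-2, d:-8, e:4; rest ⊤} | OUT={a:-2, d:-8, e:4; rest ⊤}
  B7: | IN={a:-2, d:-8, e:4; rest ⊤} | OUT={d:-8, e:4; rest ⊤}
  B8: | IN={d:-8, e:4; rest ⊤} | OUT={d:0; rest ⊤}
  B9: | IN=(all ⊤) | OUT=(all ⊤)

Merge at B2: IN[B2] = OUT[B1] = {a: ⊤, b: ⊤, c: ⊤, d: ⊤, e: -3, f: ⊤}
Applying B2's transfer function to that IN value gives OUT[B2] (row B2 above).

Answer: {a: ⊤, b: ⊤, c: ⊤, d: ⊤, e: -3, f: ⊤}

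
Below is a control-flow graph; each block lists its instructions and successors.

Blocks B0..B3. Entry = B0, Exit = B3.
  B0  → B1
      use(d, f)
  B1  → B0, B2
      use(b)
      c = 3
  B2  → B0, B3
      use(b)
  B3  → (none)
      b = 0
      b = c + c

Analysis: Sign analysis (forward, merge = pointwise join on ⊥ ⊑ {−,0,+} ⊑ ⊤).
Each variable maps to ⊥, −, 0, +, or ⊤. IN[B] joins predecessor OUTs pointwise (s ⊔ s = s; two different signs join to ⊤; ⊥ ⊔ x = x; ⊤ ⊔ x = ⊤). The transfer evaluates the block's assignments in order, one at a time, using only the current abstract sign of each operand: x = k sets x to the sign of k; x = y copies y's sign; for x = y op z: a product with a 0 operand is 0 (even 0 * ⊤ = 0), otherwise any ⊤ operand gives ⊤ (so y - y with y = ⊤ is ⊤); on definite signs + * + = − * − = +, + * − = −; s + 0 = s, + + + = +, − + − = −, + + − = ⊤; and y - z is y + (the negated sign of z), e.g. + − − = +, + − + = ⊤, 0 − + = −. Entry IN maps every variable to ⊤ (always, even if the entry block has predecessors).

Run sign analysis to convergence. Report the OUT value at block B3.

Answer: {a: ⊤, b: +, c: +, d: ⊤, e: ⊤, f: ⊤}

Working:
Per-block solution:
  B0: | IN=(all ⊤) | OUT=(all ⊤)
  B1: | IN=(all ⊤) | OUT={c:+; rest ⊤}
  B2: | IN={c:+; rest ⊤} | OUT={c:+; rest ⊤}
  B3: | IN={c:+; rest ⊤} | OUT={b:+, c:+; rest ⊤}

Merge at B3: IN[B3] = OUT[B2] = {a: ⊤, b: ⊤, c: +, d: ⊤, e: ⊤, f: ⊤}
Applying B3's transfer function to that IN value gives OUT[B3] (row B3 above).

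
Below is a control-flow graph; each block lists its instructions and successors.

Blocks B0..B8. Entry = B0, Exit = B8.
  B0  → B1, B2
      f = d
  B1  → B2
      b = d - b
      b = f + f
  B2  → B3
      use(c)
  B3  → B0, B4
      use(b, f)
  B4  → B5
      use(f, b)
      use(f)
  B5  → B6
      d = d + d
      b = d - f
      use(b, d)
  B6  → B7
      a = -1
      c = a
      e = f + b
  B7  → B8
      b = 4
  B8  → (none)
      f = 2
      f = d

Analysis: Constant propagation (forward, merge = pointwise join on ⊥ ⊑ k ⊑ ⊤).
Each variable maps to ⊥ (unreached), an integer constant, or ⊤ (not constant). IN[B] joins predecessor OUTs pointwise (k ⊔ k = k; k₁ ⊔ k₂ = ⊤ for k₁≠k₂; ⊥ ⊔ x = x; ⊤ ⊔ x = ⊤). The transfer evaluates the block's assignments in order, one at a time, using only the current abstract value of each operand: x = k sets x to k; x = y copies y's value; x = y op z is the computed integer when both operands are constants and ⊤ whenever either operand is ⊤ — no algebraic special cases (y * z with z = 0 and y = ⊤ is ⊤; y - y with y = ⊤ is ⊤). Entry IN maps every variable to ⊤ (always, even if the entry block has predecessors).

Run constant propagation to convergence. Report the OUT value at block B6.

Fixpoint table:
  B0:   IN=(all ⊤)   OUT=(all ⊤)
  B1:   IN=(all ⊤)   OUT=(all ⊤)
  B2:   IN=(all ⊤)   OUT=(all ⊤)
  B3:   IN=(all ⊤)   OUT=(all ⊤)
  B4:   IN=(all ⊤)   OUT=(all ⊤)
  B5:   IN=(all ⊤)   OUT=(all ⊤)
  B6:   IN=(all ⊤)   OUT={a:-1, c:-1; rest ⊤}
  B7:   IN={a:-1, c:-1; rest ⊤}   OUT={a:-1, b:4, c:-1; rest ⊤}
  B8:   IN={a:-1, b:4, c:-1; rest ⊤}   OUT={a:-1, b:4, c:-1; rest ⊤}

Merge at B6: IN[B6] = OUT[B5] = {a: ⊤, b: ⊤, c: ⊤, d: ⊤, e: ⊤, f: ⊤}
Applying B6's transfer function to that IN value gives OUT[B6] (row B6 above).

Answer: {a: -1, b: ⊤, c: -1, d: ⊤, e: ⊤, f: ⊤}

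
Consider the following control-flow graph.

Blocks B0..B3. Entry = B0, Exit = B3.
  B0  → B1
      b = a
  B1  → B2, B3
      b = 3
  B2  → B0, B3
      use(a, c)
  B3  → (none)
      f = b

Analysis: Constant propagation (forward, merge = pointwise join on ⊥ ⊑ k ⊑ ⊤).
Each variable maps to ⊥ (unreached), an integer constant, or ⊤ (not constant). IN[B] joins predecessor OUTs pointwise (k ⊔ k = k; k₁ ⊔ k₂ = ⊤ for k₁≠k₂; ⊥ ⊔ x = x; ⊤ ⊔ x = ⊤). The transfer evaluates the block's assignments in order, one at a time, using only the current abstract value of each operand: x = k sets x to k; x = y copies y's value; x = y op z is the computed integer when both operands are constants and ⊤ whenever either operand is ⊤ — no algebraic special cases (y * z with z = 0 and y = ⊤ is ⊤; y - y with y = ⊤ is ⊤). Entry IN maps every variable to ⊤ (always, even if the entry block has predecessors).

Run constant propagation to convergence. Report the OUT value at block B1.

Fixpoint table:
  B0: | IN=(all ⊤) | OUT=(all ⊤)
  B1: | IN=(all ⊤) | OUT={b:3; rest ⊤}
  B2: | IN={b:3; rest ⊤} | OUT={b:3; rest ⊤}
  B3: | IN={b:3; rest ⊤} | OUT={b:3, f:3; rest ⊤}

Merge at B1: IN[B1] = OUT[B0] = {a: ⊤, b: ⊤, c: ⊤, d: ⊤, e: ⊤, f: ⊤}
Applying B1's transfer function to that IN value gives OUT[B1] (row B1 above).

Answer: {a: ⊤, b: 3, c: ⊤, d: ⊤, e: ⊤, f: ⊤}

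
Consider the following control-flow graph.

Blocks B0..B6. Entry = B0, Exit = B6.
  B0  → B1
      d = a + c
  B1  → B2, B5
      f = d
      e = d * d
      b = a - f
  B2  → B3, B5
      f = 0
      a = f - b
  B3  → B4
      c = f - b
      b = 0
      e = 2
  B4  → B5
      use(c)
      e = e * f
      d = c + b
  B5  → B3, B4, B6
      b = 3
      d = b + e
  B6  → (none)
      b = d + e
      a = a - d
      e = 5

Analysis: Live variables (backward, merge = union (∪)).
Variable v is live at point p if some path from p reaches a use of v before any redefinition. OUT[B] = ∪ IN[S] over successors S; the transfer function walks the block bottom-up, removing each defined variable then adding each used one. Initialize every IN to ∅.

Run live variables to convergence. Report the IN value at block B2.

Answer: {b, c, e}

Trace:
Fixpoint table:
  B0:  IN={a, c}  OUT={a, c, d}
  B1:  IN={a, c, d}  OUT={a, b, c, e, f}
  B2:  IN={b, c, e}  OUT={a, b, c, e, f}
  B3:  IN={a, b, f}  OUT={a, b, c, e, f}
  B4:  IN={a, b, c, e, f}  OUT={a, c, e, f}
  B5:  IN={a, c, e, f}  OUT={a, b, c, d, e, f}
  B6:  IN={a, d, e}  OUT={}

Merge at B2: OUT[B2] = IN[B3] ⊔ IN[B5] = {a, b, c, e, f}
Applying B2's transfer function to that OUT value gives IN[B2] (row B2 above).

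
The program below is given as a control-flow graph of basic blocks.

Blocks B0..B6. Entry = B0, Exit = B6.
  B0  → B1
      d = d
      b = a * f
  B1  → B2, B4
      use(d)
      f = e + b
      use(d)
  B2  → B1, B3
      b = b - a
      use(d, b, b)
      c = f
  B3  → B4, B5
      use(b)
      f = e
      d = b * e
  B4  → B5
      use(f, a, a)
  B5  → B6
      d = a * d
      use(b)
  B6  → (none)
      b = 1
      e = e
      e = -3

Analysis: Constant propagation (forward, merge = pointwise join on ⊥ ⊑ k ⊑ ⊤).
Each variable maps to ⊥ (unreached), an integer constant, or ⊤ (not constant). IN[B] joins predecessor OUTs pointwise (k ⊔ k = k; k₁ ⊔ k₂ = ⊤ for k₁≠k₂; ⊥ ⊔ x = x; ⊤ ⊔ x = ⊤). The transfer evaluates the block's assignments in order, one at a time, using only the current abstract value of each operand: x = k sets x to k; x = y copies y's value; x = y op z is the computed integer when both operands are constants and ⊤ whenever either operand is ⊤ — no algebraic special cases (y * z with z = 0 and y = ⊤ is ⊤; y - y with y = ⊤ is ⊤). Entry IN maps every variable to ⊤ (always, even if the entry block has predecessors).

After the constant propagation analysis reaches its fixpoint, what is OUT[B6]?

Fixpoint table:
  B0:  IN=(all ⊤)  OUT=(all ⊤)
  B1:  IN=(all ⊤)  OUT=(all ⊤)
  B2:  IN=(all ⊤)  OUT=(all ⊤)
  B3:  IN=(all ⊤)  OUT=(all ⊤)
  B4:  IN=(all ⊤)  OUT=(all ⊤)
  B5:  IN=(all ⊤)  OUT=(all ⊤)
  B6:  IN=(all ⊤)  OUT={b:1, e:-3; rest ⊤}

Merge at B6: IN[B6] = OUT[B5] = {a: ⊤, b: ⊤, c: ⊤, d: ⊤, e: ⊤, f: ⊤}
Applying B6's transfer function to that IN value gives OUT[B6] (row B6 above).

Answer: {a: ⊤, b: 1, c: ⊤, d: ⊤, e: -3, f: ⊤}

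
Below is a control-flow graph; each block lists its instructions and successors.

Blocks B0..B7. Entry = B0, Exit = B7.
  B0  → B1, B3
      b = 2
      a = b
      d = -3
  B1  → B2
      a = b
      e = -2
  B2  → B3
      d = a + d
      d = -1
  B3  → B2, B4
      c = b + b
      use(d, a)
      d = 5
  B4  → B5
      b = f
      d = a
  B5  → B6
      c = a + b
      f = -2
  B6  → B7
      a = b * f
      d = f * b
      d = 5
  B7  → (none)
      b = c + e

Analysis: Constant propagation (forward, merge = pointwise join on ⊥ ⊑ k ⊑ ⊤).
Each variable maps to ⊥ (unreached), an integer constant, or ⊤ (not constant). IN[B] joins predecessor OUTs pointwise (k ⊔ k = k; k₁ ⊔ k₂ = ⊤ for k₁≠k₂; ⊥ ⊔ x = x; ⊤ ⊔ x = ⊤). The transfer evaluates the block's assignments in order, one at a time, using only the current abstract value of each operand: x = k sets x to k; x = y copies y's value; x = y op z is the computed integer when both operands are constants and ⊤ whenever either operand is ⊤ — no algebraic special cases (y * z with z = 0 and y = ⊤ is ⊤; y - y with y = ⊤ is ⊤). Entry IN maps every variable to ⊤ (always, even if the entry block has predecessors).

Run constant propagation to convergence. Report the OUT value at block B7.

Answer: {a: ⊤, b: ⊤, c: ⊤, d: 5, e: ⊤, f: -2}

Derivation:
Per-block solution:
  B0:  IN=(all ⊤)  OUT={a:2, b:2, d:-3; rest ⊤}
  B1:  IN={a:2, b:2, d:-3; rest ⊤}  OUT={a:2, b:2, d:-3, e:-2; rest ⊤}
  B2:  IN={a:2, b:2; rest ⊤}  OUT={a:2, b:2, d:-1; rest ⊤}
  B3:  IN={a:2, b:2; rest ⊤}  OUT={a:2, b:2, c:4, d:5; rest ⊤}
  B4:  IN={a:2, b:2, c:4, d:5; rest ⊤}  OUT={a:2, c:4, d:2; rest ⊤}
  B5:  IN={a:2, c:4, d:2; rest ⊤}  OUT={a:2, d:2, f:-2; rest ⊤}
  B6:  IN={a:2, d:2, f:-2; rest ⊤}  OUT={d:5, f:-2; rest ⊤}
  B7:  IN={d:5, f:-2; rest ⊤}  OUT={d:5, f:-2; rest ⊤}

Merge at B7: IN[B7] = OUT[B6] = {a: ⊤, b: ⊤, c: ⊤, d: 5, e: ⊤, f: -2}
Applying B7's transfer function to that IN value gives OUT[B7] (row B7 above).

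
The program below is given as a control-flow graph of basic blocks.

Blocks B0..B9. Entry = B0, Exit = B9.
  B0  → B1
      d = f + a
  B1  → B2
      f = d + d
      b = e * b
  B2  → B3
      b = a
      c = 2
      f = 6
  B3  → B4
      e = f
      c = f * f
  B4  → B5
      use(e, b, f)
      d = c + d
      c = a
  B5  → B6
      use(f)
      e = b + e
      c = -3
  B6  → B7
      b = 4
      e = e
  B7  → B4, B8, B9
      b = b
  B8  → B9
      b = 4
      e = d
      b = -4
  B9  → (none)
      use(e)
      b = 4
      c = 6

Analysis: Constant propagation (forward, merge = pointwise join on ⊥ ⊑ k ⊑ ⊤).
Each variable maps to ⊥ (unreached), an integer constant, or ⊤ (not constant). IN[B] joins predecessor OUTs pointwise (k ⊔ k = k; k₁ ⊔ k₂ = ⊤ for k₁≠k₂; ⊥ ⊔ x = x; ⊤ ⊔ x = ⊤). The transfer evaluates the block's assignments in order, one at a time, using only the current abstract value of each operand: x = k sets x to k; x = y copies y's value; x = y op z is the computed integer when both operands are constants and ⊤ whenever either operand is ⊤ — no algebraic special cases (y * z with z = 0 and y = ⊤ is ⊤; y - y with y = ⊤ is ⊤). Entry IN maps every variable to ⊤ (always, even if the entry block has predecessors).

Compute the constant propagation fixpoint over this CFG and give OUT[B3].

Answer: {a: ⊤, b: ⊤, c: 36, d: ⊤, e: 6, f: 6}

Trace:
Converged values:
  B0:   IN=(all ⊤)   OUT=(all ⊤)
  B1:   IN=(all ⊤)   OUT=(all ⊤)
  B2:   IN=(all ⊤)   OUT={c:2, f:6; rest ⊤}
  B3:   IN={c:2, f:6; rest ⊤}   OUT={c:36, e:6, f:6; rest ⊤}
  B4:   IN={f:6; rest ⊤}   OUT={f:6; rest ⊤}
  B5:   IN={f:6; rest ⊤}   OUT={c:-3, f:6; rest ⊤}
  B6:   IN={c:-3, f:6; rest ⊤}   OUT={b:4, c:-3, f:6; rest ⊤}
  B7:   IN={b:4, c:-3, f:6; rest ⊤}   OUT={b:4, c:-3, f:6; rest ⊤}
  B8:   IN={b:4, c:-3, f:6; rest ⊤}   OUT={b:-4, c:-3, f:6; rest ⊤}
  B9:   IN={c:-3, f:6; rest ⊤}   OUT={b:4, c:6, f:6; rest ⊤}

Merge at B3: IN[B3] = OUT[B2] = {a: ⊤, b: ⊤, c: 2, d: ⊤, e: ⊤, f: 6}
Applying B3's transfer function to that IN value gives OUT[B3] (row B3 above).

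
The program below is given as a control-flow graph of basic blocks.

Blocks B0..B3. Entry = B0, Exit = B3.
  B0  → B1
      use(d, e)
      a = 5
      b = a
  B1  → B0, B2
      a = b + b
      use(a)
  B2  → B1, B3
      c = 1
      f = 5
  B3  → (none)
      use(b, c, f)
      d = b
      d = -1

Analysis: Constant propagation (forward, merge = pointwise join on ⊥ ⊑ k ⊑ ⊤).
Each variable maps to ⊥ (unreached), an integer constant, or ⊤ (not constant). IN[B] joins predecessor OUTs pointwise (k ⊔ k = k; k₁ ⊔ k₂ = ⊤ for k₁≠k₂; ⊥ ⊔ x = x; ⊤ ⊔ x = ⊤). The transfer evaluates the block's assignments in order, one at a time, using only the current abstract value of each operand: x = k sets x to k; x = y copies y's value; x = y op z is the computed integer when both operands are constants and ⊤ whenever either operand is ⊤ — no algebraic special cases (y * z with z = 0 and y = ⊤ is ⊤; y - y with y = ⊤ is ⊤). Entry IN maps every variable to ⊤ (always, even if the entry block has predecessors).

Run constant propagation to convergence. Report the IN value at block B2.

Fixpoint table:
  B0:   IN=(all ⊤)   OUT={a:5, b:5; rest ⊤}
  B1:   IN={b:5; rest ⊤}   OUT={a:10, b:5; rest ⊤}
  B2:   IN={a:10, b:5; rest ⊤}   OUT={a:10, b:5, c:1, f:5; rest ⊤}
  B3:   IN={a:10, b:5, c:1, f:5; rest ⊤}   OUT={a:10, b:5, c:1, d:-1, f:5; rest ⊤}

Merge at B2: IN[B2] = OUT[B1] = {a: 10, b: 5, c: ⊤, d: ⊤, e: ⊤, f: ⊤}

Answer: {a: 10, b: 5, c: ⊤, d: ⊤, e: ⊤, f: ⊤}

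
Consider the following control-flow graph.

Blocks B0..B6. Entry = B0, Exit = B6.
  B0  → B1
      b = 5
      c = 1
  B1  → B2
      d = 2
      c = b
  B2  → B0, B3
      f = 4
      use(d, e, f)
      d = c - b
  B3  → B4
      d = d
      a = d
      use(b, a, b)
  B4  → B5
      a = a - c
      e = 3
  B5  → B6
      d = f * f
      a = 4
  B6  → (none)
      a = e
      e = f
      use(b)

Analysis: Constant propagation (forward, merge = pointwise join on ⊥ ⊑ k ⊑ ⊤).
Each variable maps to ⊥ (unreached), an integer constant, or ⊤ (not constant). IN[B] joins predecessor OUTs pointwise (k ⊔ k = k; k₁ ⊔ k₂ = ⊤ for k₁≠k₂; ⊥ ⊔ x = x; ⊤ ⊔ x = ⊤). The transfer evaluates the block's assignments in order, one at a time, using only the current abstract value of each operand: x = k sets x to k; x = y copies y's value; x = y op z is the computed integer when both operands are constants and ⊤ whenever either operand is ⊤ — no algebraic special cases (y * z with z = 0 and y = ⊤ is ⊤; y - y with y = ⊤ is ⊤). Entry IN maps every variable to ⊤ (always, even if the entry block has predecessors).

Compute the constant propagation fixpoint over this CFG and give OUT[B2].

Fixpoint table:
  B0: | IN=(all ⊤) | OUT={b:5, c:1; rest ⊤}
  B1: | IN={b:5, c:1; rest ⊤} | OUT={b:5, c:5, d:2; rest ⊤}
  B2: | IN={b:5, c:5, d:2; rest ⊤} | OUT={b:5, c:5, d:0, f:4; rest ⊤}
  B3: | IN={b:5, c:5, d:0, f:4; rest ⊤} | OUT={a:0, b:5, c:5, d:0, f:4; rest ⊤}
  B4: | IN={a:0, b:5, c:5, d:0, f:4; rest ⊤} | OUT={a:-5, b:5, c:5, d:0, e:3, f:4; rest ⊤}
  B5: | IN={a:-5, b:5, c:5, d:0, e:3, f:4; rest ⊤} | OUT={a:4, b:5, c:5, d:16, e:3, f:4; rest ⊤}
  B6: | IN={a:4, b:5, c:5, d:16, e:3, f:4; rest ⊤} | OUT={a:3, b:5, c:5, d:16, e:4, f:4; rest ⊤}

Merge at B2: IN[B2] = OUT[B1] = {a: ⊤, b: 5, c: 5, d: 2, e: ⊤, f: ⊤}
Applying B2's transfer function to that IN value gives OUT[B2] (row B2 above).

Answer: {a: ⊤, b: 5, c: 5, d: 0, e: ⊤, f: 4}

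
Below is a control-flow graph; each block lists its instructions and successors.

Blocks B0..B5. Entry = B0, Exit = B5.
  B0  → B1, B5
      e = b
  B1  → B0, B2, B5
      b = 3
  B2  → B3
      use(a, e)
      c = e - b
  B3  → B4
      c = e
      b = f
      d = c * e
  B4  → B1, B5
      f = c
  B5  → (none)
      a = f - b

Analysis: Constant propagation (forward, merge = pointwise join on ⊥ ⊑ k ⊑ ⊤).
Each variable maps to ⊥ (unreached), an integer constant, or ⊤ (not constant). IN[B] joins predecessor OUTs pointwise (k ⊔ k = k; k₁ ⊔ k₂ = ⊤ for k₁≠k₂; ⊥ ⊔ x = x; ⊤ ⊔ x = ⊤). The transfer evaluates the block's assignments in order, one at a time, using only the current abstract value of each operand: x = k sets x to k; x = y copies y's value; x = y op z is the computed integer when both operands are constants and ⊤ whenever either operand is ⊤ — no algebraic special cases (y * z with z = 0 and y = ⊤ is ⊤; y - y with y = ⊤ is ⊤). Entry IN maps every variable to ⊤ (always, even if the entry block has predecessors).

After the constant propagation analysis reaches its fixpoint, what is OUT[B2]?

Answer: {a: ⊤, b: 3, c: ⊤, d: ⊤, e: ⊤, f: ⊤}

Working:
Converged values:
  B0:   IN=(all ⊤)   OUT=(all ⊤)
  B1:   IN=(all ⊤)   OUT={b:3; rest ⊤}
  B2:   IN={b:3; rest ⊤}   OUT={b:3; rest ⊤}
  B3:   IN={b:3; rest ⊤}   OUT=(all ⊤)
  B4:   IN=(all ⊤)   OUT=(all ⊤)
  B5:   IN=(all ⊤)   OUT=(all ⊤)

Merge at B2: IN[B2] = OUT[B1] = {a: ⊤, b: 3, c: ⊤, d: ⊤, e: ⊤, f: ⊤}
Applying B2's transfer function to that IN value gives OUT[B2] (row B2 above).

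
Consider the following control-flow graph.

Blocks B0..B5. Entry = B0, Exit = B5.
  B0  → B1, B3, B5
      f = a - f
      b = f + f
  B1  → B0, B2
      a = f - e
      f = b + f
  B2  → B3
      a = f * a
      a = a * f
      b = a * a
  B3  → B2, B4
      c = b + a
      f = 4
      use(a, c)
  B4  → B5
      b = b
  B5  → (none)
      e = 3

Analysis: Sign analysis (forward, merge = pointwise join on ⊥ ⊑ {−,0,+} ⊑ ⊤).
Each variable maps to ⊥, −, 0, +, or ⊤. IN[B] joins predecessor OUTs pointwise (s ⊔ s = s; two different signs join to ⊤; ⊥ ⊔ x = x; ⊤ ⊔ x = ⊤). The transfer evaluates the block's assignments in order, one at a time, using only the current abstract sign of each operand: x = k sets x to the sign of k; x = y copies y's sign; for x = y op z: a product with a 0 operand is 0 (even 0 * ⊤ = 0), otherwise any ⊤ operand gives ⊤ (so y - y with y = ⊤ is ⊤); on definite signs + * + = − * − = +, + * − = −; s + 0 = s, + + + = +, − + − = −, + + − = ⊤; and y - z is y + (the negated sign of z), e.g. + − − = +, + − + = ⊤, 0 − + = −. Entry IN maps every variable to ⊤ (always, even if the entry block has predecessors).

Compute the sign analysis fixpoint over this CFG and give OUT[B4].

Per-block solution:
  B0:   IN=(all ⊤)   OUT=(all ⊤)
  B1:   IN=(all ⊤)   OUT=(all ⊤)
  B2:   IN=(all ⊤)   OUT=(all ⊤)
  B3:   IN=(all ⊤)   OUT={f:+; rest ⊤}
  B4:   IN={f:+; rest ⊤}   OUT={f:+; rest ⊤}
  B5:   IN=(all ⊤)   OUT={e:+; rest ⊤}

Merge at B4: IN[B4] = OUT[B3] = {a: ⊤, b: ⊤, c: ⊤, d: ⊤, e: ⊤, f: +}
Applying B4's transfer function to that IN value gives OUT[B4] (row B4 above).

Answer: {a: ⊤, b: ⊤, c: ⊤, d: ⊤, e: ⊤, f: +}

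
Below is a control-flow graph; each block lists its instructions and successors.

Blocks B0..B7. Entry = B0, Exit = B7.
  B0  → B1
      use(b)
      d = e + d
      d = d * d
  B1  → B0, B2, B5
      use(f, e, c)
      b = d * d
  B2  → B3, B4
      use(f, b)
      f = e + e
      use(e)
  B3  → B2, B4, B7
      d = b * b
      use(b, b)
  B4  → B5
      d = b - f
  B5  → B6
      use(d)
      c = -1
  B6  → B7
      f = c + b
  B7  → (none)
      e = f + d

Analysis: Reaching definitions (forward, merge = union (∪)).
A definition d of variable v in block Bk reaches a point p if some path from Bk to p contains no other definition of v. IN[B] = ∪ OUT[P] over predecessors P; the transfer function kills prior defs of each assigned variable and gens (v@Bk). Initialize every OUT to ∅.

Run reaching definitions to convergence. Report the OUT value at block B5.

Answer: {b@B1, c@B5, d@B0, d@B4, f@B2}

Working:
Converged values:
  B0:   IN={b@B1, d@B0}   OUT={b@B1, d@B0}
  B1:   IN={b@B1, d@B0}   OUT={b@B1, d@B0}
  B2:   IN={b@B1, d@B0, d@B3, f@B2}   OUT={b@B1, d@B0, d@B3, f@B2}
  B3:   IN={b@B1, d@B0, d@B3, f@B2}   OUT={b@B1, d@B3, f@B2}
  B4:   IN={b@B1, d@B0, d@B3, f@B2}   OUT={b@B1, d@B4, f@B2}
  B5:   IN={b@B1, d@B0, d@B4, f@B2}   OUT={b@B1, c@B5, d@B0, d@B4, f@B2}
  B6:   IN={b@B1, c@B5, d@B0, d@B4, f@B2}   OUT={b@B1, c@B5, d@B0, d@B4, f@B6}
  B7:   IN={b@B1, c@B5, d@B0, d@B3, d@B4, f@B2, f@B6}   OUT={b@B1, c@B5, d@B0, d@B3, d@B4, e@B7, f@B2, f@B6}

Merge at B5: IN[B5] = OUT[B1] ⊔ OUT[B4] = {b@B1, d@B0, d@B4, f@B2}
Applying B5's transfer function to that IN value gives OUT[B5] (row B5 above).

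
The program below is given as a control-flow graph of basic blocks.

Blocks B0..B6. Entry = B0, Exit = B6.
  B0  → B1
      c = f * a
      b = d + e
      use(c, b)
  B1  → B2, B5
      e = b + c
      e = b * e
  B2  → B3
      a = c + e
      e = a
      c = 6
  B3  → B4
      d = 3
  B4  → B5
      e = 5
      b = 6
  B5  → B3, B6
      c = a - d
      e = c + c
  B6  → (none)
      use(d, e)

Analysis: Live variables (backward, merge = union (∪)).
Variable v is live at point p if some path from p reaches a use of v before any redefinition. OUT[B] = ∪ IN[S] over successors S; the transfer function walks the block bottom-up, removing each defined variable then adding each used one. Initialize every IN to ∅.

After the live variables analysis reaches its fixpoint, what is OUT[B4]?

Answer: {a, d}

Trace:
Converged values:
  B0:   IN={a, d, e, f}   OUT={a, b, c, d}
  B1:   IN={a, b, c, d}   OUT={a, c, d, e}
  B2:   IN={c, e}   OUT={a}
  B3:   IN={a}   OUT={a, d}
  B4:   IN={a, d}   OUT={a, d}
  B5:   IN={a, d}   OUT={a, d, e}
  B6:   IN={d, e}   OUT={}

Merge at B4: OUT[B4] = IN[B5] = {a, d}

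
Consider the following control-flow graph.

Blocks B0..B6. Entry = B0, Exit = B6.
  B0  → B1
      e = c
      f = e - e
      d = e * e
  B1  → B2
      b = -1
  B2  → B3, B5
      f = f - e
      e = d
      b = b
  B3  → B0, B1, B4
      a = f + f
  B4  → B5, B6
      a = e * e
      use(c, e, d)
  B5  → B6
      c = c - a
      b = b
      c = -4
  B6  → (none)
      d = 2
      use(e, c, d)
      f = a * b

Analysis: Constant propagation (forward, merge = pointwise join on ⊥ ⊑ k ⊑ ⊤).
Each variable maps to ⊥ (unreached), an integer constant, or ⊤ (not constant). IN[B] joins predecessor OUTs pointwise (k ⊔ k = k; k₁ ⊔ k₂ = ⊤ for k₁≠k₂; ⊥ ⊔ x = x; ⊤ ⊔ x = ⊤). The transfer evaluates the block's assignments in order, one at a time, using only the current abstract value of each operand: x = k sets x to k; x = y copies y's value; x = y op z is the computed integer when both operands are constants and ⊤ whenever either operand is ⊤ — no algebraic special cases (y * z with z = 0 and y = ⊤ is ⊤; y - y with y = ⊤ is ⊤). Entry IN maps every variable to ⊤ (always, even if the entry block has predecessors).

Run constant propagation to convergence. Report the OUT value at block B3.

Fixpoint table:
  B0:  IN=(all ⊤)  OUT=(all ⊤)
  B1:  IN=(all ⊤)  OUT={b:-1; rest ⊤}
  B2:  IN={b:-1; rest ⊤}  OUT={b:-1; rest ⊤}
  B3:  IN={b:-1; rest ⊤}  OUT={b:-1; rest ⊤}
  B4:  IN={b:-1; rest ⊤}  OUT={b:-1; rest ⊤}
  B5:  IN={b:-1; rest ⊤}  OUT={b:-1, c:-4; rest ⊤}
  B6:  IN={b:-1; rest ⊤}  OUT={b:-1, d:2; rest ⊤}

Merge at B3: IN[B3] = OUT[B2] = {a: ⊤, b: -1, c: ⊤, d: ⊤, e: ⊤, f: ⊤}
Applying B3's transfer function to that IN value gives OUT[B3] (row B3 above).

Answer: {a: ⊤, b: -1, c: ⊤, d: ⊤, e: ⊤, f: ⊤}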